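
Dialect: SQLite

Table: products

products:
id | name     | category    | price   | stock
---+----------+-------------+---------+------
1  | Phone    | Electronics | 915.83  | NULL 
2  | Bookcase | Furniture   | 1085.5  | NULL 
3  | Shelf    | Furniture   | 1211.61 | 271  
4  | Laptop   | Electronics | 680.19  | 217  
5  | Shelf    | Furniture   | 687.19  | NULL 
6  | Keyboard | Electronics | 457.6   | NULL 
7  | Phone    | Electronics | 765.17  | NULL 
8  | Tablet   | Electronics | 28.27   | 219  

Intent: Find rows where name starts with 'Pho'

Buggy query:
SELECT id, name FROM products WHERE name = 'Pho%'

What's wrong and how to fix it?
Bug: '=' compares the literal string including the % character; pattern matching needs LIKE

Fix: Replace '=' with LIKE so 'Pho%' is treated as a pattern

Corrected query:
SELECT id, name FROM products WHERE name LIKE 'Pho%'

Result:
id | name 
---+------
1  | Phone
7  | Phone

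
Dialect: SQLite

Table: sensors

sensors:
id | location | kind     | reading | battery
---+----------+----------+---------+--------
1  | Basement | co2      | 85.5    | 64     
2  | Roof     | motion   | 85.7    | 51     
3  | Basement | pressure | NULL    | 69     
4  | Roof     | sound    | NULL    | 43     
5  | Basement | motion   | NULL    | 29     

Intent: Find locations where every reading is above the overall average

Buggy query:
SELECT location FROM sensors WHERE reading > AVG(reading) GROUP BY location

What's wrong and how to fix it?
Bug: WHERE evaluates per row before aggregation, so AVG() is unavailable

Fix: Use a subquery for AVG and a HAVING MIN(...) filter so the condition holds for every row in the group

Corrected query:
SELECT location FROM sensors GROUP BY location HAVING MIN(reading) > (SELECT AVG(reading) FROM sensors)

Result:
location
--------
Roof    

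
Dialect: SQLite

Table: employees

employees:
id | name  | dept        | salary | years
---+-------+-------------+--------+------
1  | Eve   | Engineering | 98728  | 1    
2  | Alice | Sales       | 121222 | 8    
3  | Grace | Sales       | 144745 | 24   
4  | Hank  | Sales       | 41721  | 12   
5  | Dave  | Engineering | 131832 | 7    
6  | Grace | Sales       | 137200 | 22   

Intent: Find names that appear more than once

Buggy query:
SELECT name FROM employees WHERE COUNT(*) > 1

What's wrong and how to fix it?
Bug: WHERE can't reference COUNT(*); aggregates are computed after WHERE

Fix: GROUP BY name, then filter groups with HAVING COUNT(*) > 1

Corrected query:
SELECT name FROM employees GROUP BY name HAVING COUNT(*) > 1

Result:
name 
-----
Grace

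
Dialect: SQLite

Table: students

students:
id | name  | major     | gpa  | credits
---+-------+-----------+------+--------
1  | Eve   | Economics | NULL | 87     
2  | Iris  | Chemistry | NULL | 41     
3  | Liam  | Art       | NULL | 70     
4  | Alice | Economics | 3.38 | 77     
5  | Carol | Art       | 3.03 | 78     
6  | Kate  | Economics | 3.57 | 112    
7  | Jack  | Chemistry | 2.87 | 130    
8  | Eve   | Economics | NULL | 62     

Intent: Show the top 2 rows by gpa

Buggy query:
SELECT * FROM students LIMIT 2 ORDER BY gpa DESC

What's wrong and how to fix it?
Bug: ORDER BY cannot follow LIMIT; LIMIT is the final clause

Fix: Sort with ORDER BY, then apply LIMIT

Corrected query:
SELECT * FROM students ORDER BY gpa DESC LIMIT 2

Result:
id | name  | major     | gpa  | credits
---+-------+-----------+------+--------
6  | Kate  | Economics | 3.57 | 112    
4  | Alice | Economics | 3.38 | 77     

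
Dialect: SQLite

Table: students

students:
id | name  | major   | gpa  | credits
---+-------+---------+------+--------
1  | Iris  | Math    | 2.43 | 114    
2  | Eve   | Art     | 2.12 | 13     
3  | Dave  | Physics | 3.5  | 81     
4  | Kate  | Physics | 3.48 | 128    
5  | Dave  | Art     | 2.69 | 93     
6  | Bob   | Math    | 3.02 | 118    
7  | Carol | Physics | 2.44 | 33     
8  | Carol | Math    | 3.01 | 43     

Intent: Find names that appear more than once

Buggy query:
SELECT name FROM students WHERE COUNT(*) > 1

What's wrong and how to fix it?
Bug: COUNT(*) is an aggregate and cannot be used in WHERE

Fix: GROUP BY name, then filter groups with HAVING COUNT(*) > 1

Corrected query:
SELECT name FROM students GROUP BY name HAVING COUNT(*) > 1

Result:
name 
-----
Carol
Dave 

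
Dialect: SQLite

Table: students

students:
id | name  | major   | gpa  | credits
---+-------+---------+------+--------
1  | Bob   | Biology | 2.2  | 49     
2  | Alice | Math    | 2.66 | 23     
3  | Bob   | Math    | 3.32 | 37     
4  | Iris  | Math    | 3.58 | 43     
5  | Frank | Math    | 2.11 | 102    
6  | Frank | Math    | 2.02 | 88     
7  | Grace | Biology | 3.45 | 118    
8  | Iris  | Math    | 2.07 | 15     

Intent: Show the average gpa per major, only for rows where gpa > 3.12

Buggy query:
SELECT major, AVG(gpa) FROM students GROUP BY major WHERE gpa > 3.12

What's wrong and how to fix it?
Bug: Row-level WHERE must come before GROUP BY in the clause order

Fix: Move the WHERE clause before GROUP BY

Corrected query:
SELECT major, AVG(gpa) FROM students WHERE gpa > 3.12 GROUP BY major

Result:
major   | AVG(gpa)
--------+---------
Biology | 3.45    
Math    | 3.45    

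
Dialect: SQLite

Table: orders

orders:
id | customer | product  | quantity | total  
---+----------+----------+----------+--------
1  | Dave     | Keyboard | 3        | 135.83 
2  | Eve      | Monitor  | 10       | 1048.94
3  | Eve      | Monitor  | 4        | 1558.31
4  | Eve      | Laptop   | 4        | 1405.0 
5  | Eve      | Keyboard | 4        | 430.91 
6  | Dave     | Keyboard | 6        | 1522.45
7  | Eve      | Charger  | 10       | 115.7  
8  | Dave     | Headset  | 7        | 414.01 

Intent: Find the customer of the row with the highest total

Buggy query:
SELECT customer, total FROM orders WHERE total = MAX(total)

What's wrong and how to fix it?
Bug: WHERE is evaluated per row; an aggregate over the whole table isn't defined there

Fix: Use a subquery: WHERE total = (SELECT MAX(total) FROM orders)

Corrected query:
SELECT customer, total FROM orders WHERE total = (SELECT MAX(total) FROM orders)

Result:
customer | total  
---------+--------
Eve      | 1558.31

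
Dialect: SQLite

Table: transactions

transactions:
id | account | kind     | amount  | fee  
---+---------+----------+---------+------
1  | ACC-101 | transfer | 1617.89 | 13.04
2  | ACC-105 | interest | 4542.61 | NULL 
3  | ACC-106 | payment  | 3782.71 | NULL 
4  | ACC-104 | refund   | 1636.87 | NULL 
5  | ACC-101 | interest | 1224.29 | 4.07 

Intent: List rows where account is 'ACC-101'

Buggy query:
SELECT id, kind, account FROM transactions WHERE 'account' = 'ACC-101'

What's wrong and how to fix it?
Bug: Single quotes denote string literals in SQL; the column name is being compared as a constant string

Fix: Reference the column as account without single quotes

Corrected query:
SELECT id, kind, account FROM transactions WHERE account = 'ACC-101'

Result:
id | kind     | account
---+----------+--------
1  | transfer | ACC-101
5  | interest | ACC-101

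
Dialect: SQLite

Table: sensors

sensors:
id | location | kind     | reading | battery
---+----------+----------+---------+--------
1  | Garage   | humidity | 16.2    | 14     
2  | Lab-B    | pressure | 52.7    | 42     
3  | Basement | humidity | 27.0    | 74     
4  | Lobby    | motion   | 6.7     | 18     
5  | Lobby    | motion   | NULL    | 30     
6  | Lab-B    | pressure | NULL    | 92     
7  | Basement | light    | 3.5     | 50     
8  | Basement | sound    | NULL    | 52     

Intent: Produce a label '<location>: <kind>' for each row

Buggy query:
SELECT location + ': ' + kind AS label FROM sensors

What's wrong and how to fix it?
Bug: '+' is numeric addition; on text columns SQLite converts them to 0 instead of concatenating

Fix: Replace + with || to concatenate text

Corrected query:
SELECT location || ': ' || kind AS label FROM sensors

Result:
label             
------------------
Garage: humidity  
Lab-B: pressure   
Basement: humidity
Lobby: motion     
Lobby: motion     
Lab-B: pressure   
Basement: light   
Basement: sound   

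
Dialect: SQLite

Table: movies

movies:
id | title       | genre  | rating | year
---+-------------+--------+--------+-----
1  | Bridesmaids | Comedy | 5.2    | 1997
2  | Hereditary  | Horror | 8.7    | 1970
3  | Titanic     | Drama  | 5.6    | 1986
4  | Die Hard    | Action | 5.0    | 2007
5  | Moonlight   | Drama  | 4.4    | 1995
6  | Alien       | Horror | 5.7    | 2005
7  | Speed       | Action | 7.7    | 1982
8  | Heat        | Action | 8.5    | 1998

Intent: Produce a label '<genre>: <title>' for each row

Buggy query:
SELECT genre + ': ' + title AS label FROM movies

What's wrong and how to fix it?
Bug: SQLite uses || for string concatenation; + coerces text to numbers (yielding 0)

Fix: Use the || operator for string concatenation

Corrected query:
SELECT genre || ': ' || title AS label FROM movies

Result:
label              
-------------------
Comedy: Bridesmaids
Horror: Hereditary 
Drama: Titanic     
Action: Die Hard   
Drama: Moonlight   
Horror: Alien      
Action: Speed      
Action: Heat       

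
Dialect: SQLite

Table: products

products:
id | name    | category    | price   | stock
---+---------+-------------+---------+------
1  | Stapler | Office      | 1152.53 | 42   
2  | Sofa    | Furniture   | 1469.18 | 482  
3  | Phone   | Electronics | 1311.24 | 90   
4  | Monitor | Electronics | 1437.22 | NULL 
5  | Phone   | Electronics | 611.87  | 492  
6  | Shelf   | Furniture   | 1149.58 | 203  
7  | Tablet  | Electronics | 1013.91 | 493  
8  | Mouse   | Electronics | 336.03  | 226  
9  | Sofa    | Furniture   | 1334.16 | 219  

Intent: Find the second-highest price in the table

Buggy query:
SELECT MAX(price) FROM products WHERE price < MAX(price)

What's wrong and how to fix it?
Bug: The inner MAX is an aggregate inside WHERE, which is not allowed

Fix: Compute the overall MAX in a subquery, then take MAX of rows below it

Corrected query:
SELECT MAX(price) FROM products WHERE price < (SELECT MAX(price) FROM products)

Result:
MAX(price)
----------
1437.22   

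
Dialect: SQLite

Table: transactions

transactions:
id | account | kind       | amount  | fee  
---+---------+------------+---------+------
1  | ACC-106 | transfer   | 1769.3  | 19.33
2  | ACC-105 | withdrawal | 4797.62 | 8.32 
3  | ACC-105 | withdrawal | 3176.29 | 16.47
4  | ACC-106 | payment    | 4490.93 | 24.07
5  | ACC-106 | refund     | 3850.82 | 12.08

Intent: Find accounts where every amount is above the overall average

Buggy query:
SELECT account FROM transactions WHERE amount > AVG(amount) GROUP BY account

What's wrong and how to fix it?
Bug: WHERE evaluates per row before aggregation, so AVG() is unavailable

Fix: Use a subquery for AVG and a HAVING MIN(...) filter so the condition holds for every row in the group

Corrected query:
SELECT account FROM transactions GROUP BY account HAVING MIN(amount) > (SELECT AVG(amount) FROM transactions)

Result:
(no rows)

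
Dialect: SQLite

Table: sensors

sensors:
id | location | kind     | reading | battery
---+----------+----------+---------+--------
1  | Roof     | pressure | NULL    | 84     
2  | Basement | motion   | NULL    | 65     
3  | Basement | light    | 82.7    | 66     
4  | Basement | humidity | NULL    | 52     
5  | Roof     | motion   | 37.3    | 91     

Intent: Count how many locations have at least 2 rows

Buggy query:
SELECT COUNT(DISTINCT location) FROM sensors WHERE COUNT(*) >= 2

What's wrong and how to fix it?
Bug: WHERE filters individual rows, not groups, so a group-level COUNT is invalid there

Fix: Group first with HAVING COUNT(*) >= 2, then COUNT the resulting groups

Corrected query:
SELECT COUNT(*) FROM (SELECT location FROM sensors GROUP BY location HAVING COUNT(*) >= 2)

Result:
COUNT(*)
--------
2       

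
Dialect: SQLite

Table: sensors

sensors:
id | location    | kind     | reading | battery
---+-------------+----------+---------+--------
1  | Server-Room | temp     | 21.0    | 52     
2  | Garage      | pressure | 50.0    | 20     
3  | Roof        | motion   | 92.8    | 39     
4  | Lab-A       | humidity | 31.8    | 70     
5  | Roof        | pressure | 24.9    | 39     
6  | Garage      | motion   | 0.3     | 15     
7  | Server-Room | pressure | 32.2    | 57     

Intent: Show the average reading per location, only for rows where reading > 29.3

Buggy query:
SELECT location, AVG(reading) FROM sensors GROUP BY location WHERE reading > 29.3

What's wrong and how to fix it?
Bug: Row-level WHERE must come before GROUP BY in the clause order

Fix: Place WHERE between FROM and GROUP BY

Corrected query:
SELECT location, AVG(reading) FROM sensors WHERE reading > 29.3 GROUP BY location

Result:
location    | AVG(reading)
------------+-------------
Garage      | 50          
Lab-A       | 31.8        
Roof        | 92.8        
Server-Room | 32.2        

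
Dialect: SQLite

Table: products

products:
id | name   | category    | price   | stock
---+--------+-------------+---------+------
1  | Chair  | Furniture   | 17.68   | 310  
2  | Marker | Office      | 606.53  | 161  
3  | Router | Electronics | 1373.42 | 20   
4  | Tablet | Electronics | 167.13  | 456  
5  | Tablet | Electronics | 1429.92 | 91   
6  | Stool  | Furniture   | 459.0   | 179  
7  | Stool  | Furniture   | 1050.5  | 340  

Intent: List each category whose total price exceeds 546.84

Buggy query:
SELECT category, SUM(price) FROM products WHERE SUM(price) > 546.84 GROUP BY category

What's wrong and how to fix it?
Bug: WHERE runs before GROUP BY, so aggregates aren't available there

Fix: Use HAVING (which filters groups after aggregation) instead of WHERE

Corrected query:
SELECT category, SUM(price) FROM products GROUP BY category HAVING SUM(price) > 546.84

Result:
category    | SUM(price)
------------+-----------
Electronics | 2970.47   
Furniture   | 1527.18   
Office      | 606.53    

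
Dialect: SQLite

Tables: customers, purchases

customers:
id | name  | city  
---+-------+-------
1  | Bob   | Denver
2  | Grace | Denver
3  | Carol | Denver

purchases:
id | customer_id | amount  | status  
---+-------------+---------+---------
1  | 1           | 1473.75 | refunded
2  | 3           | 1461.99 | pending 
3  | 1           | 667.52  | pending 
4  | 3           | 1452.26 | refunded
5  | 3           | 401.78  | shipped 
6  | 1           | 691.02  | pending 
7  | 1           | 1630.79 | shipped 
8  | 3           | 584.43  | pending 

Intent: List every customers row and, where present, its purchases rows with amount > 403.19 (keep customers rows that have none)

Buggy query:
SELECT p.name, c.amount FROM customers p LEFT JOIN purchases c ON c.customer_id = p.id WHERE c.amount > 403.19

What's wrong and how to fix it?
Bug: A WHERE condition on the right-hand table after LEFT JOIN drops unmatched parents

Fix: Put 'c.amount > 403.19' in the JOIN's ON clause instead of WHERE

Corrected query:
SELECT p.name, c.amount FROM customers p LEFT JOIN purchases c ON c.customer_id = p.id AND c.amount > 403.19

Result:
name  | amount 
------+--------
Bob   | 667.52 
Bob   | 691.02 
Bob   | 1473.75
Bob   | 1630.79
Grace | NULL   
Carol | 584.43 
Carol | 1452.26
Carol | 1461.99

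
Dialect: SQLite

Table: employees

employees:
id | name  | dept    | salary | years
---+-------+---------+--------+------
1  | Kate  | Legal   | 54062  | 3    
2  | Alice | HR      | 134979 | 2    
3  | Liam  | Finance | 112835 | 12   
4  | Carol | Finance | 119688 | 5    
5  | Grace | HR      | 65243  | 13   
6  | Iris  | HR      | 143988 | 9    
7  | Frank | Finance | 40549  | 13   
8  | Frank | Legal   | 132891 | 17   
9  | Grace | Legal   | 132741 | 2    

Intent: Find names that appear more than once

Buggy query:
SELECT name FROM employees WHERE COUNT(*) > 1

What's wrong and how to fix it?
Bug: WHERE can't reference COUNT(*); aggregates are computed after WHERE

Fix: Group first, then use HAVING for the count condition

Corrected query:
SELECT name FROM employees GROUP BY name HAVING COUNT(*) > 1

Result:
name 
-----
Frank
Grace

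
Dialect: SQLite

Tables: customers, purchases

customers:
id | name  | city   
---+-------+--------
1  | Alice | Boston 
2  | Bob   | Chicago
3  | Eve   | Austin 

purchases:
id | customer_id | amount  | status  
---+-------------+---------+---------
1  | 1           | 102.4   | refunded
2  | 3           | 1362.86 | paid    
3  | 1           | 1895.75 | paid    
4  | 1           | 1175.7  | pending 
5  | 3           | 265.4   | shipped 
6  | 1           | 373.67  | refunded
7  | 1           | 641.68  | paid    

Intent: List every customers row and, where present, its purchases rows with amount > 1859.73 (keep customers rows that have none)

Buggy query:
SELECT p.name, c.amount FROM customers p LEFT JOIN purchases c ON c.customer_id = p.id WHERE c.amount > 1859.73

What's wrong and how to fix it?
Bug: A WHERE condition on the right-hand table after LEFT JOIN drops unmatched parents

Fix: Put 'c.amount > 1859.73' in the JOIN's ON clause instead of WHERE

Corrected query:
SELECT p.name, c.amount FROM customers p LEFT JOIN purchases c ON c.customer_id = p.id AND c.amount > 1859.73

Result:
name  | amount 
------+--------
Alice | 1895.75
Bob   | NULL   
Eve   | NULL   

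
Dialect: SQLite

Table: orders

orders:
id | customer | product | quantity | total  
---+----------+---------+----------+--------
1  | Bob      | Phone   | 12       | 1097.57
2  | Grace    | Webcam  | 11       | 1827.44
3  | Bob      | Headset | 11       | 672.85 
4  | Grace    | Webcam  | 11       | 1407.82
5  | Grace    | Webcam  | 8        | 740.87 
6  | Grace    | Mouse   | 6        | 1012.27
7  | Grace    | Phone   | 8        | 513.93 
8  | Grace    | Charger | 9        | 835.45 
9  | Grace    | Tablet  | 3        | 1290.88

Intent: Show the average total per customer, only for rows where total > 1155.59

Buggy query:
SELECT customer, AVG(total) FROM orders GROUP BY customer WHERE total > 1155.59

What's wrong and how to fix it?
Bug: WHERE cannot follow GROUP BY

Fix: Move the WHERE clause before GROUP BY

Corrected query:
SELECT customer, AVG(total) FROM orders WHERE total > 1155.59 GROUP BY customer

Result:
customer | AVG(total) 
---------+------------
Grace    | 1508.713333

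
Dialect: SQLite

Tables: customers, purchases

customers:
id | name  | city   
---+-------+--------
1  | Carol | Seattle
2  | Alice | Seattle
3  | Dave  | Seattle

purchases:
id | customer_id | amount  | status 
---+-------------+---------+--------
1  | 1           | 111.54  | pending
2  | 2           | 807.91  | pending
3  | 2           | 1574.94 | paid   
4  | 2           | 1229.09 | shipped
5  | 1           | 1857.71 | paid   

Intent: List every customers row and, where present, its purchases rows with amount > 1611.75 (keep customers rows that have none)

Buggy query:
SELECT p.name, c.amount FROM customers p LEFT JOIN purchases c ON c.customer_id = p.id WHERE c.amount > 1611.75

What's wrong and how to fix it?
Bug: A WHERE condition on the right-hand table after LEFT JOIN drops unmatched parents

Fix: Move the right-table condition into the ON clause so unmatched parents are kept

Corrected query:
SELECT p.name, c.amount FROM customers p LEFT JOIN purchases c ON c.customer_id = p.id AND c.amount > 1611.75

Result:
name  | amount 
------+--------
Carol | 1857.71
Alice | NULL   
Dave  | NULL   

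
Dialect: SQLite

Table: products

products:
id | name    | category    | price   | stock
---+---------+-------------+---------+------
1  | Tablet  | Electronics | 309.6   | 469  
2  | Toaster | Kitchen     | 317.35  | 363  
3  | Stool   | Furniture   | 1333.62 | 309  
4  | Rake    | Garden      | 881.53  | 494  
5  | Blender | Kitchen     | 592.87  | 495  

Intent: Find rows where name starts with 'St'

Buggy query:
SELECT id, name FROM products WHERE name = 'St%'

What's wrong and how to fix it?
Bug: '=' compares the literal string including the % character; pattern matching needs LIKE

Fix: Use LIKE for wildcard pattern matching

Corrected query:
SELECT id, name FROM products WHERE name LIKE 'St%'

Result:
id | name 
---+------
3  | Stool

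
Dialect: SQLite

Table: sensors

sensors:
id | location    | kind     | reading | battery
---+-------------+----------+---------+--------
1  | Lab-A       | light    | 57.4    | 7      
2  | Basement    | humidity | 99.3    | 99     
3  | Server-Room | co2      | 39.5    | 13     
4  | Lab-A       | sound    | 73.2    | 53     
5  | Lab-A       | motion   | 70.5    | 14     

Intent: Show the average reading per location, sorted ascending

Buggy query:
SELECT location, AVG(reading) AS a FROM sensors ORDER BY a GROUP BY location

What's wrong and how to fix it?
Bug: ORDER BY appears before GROUP BY; SQL clause order requires GROUP BY first

Fix: Reorder: SELECT … FROM … GROUP BY … ORDER BY …

Corrected query:
SELECT location, AVG(reading) AS a FROM sensors GROUP BY location ORDER BY a

Result:
location    | a        
------------+----------
Server-Room | 39.5     
Lab-A       | 67.033333
Basement    | 99.3     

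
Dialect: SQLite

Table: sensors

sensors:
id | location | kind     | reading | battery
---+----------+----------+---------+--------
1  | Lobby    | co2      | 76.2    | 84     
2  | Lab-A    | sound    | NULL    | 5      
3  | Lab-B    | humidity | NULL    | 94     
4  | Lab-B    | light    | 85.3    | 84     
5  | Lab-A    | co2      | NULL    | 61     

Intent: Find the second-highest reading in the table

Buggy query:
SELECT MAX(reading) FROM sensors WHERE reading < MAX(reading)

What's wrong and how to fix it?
Bug: MAX(reading) on the right of the comparison is an aggregate-in-WHERE error

Fix: Compute the overall MAX in a subquery, then take MAX of rows below it

Corrected query:
SELECT MAX(reading) FROM sensors WHERE reading < (SELECT MAX(reading) FROM sensors)

Result:
MAX(reading)
------------
76.2        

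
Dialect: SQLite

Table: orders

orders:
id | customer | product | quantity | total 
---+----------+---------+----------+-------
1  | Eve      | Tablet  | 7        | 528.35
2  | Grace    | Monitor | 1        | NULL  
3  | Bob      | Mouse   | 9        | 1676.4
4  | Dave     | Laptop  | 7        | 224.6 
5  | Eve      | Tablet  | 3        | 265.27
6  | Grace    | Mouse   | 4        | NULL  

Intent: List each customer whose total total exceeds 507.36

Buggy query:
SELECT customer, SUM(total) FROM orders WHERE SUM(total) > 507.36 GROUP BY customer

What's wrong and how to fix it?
Bug: SUM(total) is an aggregate, but WHERE filters rows before aggregation

Fix: Move the aggregate condition to a HAVING clause

Corrected query:
SELECT customer, SUM(total) FROM orders GROUP BY customer HAVING SUM(total) > 507.36

Result:
customer | SUM(total)
---------+-----------
Bob      | 1676.4    
Eve      | 793.62    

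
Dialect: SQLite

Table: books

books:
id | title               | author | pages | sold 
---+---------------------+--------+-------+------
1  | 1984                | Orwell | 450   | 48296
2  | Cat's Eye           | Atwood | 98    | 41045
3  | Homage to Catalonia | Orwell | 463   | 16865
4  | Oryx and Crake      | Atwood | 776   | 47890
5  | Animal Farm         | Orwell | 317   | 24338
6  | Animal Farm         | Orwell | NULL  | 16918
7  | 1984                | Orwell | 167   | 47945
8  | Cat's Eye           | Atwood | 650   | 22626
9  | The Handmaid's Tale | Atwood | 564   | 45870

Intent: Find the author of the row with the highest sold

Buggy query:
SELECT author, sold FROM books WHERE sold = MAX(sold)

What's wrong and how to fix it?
Bug: MAX(sold) is an aggregate and cannot be used directly in WHERE

Fix: Use a subquery: WHERE sold = (SELECT MAX(sold) FROM books)

Corrected query:
SELECT author, sold FROM books WHERE sold = (SELECT MAX(sold) FROM books)

Result:
author | sold 
-------+------
Orwell | 48296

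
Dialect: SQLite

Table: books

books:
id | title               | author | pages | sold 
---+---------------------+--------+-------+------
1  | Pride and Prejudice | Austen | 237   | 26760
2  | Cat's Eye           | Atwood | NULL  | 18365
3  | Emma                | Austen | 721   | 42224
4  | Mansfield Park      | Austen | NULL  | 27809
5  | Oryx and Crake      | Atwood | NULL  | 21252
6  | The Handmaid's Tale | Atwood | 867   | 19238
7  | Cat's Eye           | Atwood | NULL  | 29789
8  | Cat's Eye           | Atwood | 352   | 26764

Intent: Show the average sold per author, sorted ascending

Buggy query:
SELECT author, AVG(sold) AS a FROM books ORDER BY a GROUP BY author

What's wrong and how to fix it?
Bug: GROUP BY must precede ORDER BY

Fix: Reorder: SELECT … FROM … GROUP BY … ORDER BY …

Corrected query:
SELECT author, AVG(sold) AS a FROM books GROUP BY author ORDER BY a

Result:
author | a           
-------+-------------
Atwood | 23081.6     
Austen | 32264.333333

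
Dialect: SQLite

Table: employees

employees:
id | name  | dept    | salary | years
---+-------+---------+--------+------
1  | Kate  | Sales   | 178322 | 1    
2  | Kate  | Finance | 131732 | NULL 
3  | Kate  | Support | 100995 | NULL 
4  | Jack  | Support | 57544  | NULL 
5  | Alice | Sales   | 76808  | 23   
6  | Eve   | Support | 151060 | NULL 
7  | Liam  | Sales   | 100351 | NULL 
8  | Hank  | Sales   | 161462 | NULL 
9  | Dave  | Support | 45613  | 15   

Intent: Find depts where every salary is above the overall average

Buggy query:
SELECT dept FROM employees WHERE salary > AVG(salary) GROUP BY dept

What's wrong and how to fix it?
Bug: AVG() is an aggregate; it can't sit directly in WHERE

Fix: Compute the overall average in a scalar subquery and compare each group's MIN against it in HAVING

Corrected query:
SELECT dept FROM employees GROUP BY dept HAVING MIN(salary) > (SELECT AVG(salary) FROM employees)

Result:
dept   
-------
Finance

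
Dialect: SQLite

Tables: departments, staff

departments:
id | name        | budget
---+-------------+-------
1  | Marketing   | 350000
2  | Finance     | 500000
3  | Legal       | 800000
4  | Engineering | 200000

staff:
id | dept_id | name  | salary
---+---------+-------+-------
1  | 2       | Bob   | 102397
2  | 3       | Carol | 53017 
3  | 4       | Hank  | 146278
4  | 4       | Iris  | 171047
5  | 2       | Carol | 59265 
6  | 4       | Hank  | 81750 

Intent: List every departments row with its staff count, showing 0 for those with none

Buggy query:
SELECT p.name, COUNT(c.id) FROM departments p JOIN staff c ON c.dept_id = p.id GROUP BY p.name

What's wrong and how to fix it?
Bug: An inner join excludes parents with zero children

Fix: Switch to LEFT JOIN to retain unmatched parent rows

Corrected query:
SELECT p.name, COUNT(c.id) FROM departments p LEFT JOIN staff c ON c.dept_id = p.id GROUP BY p.name

Result:
name        | COUNT(c.id)
------------+------------
Engineering | 3          
Finance     | 2          
Legal       | 1          
Marketing   | 0          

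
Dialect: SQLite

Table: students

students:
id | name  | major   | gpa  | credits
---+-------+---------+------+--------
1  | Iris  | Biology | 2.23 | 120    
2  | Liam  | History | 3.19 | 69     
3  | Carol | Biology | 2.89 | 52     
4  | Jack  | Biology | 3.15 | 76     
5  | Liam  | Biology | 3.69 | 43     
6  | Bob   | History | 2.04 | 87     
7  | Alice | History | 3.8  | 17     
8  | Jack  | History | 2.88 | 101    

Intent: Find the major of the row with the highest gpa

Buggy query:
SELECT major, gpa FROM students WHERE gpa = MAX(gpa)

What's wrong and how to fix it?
Bug: WHERE is evaluated per row; an aggregate over the whole table isn't defined there

Fix: Use a subquery: WHERE gpa = (SELECT MAX(gpa) FROM students)

Corrected query:
SELECT major, gpa FROM students WHERE gpa = (SELECT MAX(gpa) FROM students)

Result:
major   | gpa
--------+----
History | 3.8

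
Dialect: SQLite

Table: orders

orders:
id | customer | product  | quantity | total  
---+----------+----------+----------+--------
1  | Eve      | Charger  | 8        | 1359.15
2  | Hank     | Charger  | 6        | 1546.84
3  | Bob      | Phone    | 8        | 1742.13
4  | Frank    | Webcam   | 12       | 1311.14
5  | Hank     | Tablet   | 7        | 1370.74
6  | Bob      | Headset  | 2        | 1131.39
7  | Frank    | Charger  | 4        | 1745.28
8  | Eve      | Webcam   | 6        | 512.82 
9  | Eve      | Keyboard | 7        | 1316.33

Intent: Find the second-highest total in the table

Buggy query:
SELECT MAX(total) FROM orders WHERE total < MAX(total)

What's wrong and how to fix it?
Bug: MAX(total) on the right of the comparison is an aggregate-in-WHERE error

Fix: Put the inner MAX in a scalar subquery

Corrected query:
SELECT MAX(total) FROM orders WHERE total < (SELECT MAX(total) FROM orders)

Result:
MAX(total)
----------
1742.13   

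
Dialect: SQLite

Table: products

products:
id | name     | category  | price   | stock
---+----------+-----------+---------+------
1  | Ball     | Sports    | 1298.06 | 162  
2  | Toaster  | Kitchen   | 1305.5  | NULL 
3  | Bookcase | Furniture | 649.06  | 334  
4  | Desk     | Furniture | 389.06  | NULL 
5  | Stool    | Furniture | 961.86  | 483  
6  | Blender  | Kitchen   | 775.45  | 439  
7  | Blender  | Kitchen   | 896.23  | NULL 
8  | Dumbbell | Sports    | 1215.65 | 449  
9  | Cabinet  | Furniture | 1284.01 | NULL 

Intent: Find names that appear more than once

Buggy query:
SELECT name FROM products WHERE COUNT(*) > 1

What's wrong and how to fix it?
Bug: COUNT(*) is an aggregate and cannot be used in WHERE

Fix: Group first, then use HAVING for the count condition

Corrected query:
SELECT name FROM products GROUP BY name HAVING COUNT(*) > 1

Result:
name   
-------
Blender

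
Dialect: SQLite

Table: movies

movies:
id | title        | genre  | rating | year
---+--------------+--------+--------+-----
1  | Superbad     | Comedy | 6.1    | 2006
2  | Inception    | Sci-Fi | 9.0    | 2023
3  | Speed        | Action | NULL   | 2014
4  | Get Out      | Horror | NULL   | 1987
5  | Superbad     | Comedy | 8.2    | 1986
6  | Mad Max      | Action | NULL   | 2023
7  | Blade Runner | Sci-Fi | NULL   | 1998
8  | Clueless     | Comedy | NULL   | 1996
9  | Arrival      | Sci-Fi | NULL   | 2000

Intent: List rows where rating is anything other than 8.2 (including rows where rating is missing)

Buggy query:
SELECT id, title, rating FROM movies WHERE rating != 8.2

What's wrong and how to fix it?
Bug: 'rating != 8.2' is unknown when rating is NULL, so NULL rows are silently excluded

Fix: Add an explicit OR rating IS NULL to include the missing-value rows

Corrected query:
SELECT id, title, rating FROM movies WHERE rating != 8.2 OR rating IS NULL

Result:
id | title        | rating
---+--------------+-------
1  | Superbad     | 6.1   
2  | Inception    | 9     
3  | Speed        | NULL  
4  | Get Out      | NULL  
6  | Mad Max      | NULL  
7  | Blade Runner | NULL  
8  | Clueless     | NULL  
9  | Arrival      | NULL  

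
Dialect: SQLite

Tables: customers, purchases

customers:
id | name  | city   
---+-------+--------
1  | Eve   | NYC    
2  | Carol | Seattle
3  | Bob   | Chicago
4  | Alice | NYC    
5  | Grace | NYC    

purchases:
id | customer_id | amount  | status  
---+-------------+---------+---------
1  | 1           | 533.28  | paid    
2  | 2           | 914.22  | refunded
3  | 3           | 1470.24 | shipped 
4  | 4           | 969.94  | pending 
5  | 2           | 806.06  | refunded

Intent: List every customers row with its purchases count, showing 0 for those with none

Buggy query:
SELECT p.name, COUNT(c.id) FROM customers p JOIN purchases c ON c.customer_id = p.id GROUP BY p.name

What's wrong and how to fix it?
Bug: INNER JOIN drops customers rows that have no matching purchases rows

Fix: Switch to LEFT JOIN to retain unmatched parent rows

Corrected query:
SELECT p.name, COUNT(c.id) FROM customers p LEFT JOIN purchases c ON c.customer_id = p.id GROUP BY p.name

Result:
name  | COUNT(c.id)
------+------------
Alice | 1          
Bob   | 1          
Carol | 2          
Eve   | 1          
Grace | 0          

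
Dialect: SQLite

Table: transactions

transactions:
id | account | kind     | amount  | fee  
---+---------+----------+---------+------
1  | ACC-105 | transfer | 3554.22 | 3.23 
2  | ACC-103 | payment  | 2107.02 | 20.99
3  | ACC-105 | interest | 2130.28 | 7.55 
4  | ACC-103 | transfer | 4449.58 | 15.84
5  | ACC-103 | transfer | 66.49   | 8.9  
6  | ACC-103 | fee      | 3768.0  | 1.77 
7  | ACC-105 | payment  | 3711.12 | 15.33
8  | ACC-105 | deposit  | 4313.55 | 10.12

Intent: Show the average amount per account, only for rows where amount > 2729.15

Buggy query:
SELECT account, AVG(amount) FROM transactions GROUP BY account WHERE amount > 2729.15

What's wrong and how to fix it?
Bug: Row-level WHERE must come before GROUP BY in the clause order

Fix: Place WHERE between FROM and GROUP BY

Corrected query:
SELECT account, AVG(amount) FROM transactions WHERE amount > 2729.15 GROUP BY account

Result:
account | AVG(amount)
--------+------------
ACC-103 | 4108.79    
ACC-105 | 3859.63    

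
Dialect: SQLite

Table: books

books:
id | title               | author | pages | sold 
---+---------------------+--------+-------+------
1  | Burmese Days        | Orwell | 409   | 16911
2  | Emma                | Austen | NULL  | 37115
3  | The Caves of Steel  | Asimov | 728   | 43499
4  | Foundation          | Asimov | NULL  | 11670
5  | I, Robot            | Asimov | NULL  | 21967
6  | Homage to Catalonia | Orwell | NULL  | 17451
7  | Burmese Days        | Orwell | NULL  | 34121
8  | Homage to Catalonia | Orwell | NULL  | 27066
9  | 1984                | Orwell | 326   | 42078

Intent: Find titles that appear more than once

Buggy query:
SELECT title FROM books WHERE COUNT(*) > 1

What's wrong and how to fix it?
Bug: COUNT(*) is an aggregate and cannot be used in WHERE

Fix: Group first, then use HAVING for the count condition

Corrected query:
SELECT title FROM books GROUP BY title HAVING COUNT(*) > 1

Result:
title              
-------------------
Burmese Days       
Homage to Catalonia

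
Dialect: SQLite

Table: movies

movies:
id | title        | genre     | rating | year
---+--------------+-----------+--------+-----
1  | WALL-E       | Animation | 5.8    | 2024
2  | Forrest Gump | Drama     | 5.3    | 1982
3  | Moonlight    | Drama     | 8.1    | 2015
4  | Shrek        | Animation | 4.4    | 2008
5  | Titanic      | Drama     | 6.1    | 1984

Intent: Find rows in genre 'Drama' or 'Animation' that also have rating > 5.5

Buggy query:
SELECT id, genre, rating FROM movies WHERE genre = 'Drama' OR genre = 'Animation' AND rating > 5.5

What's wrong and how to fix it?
Bug: Without parentheses, AND is evaluated before OR, so the rating filter only applies to the 'Animation' branch

Fix: Add parentheses around the OR so the AND applies to both alternatives

Corrected query:
SELECT id, genre, rating FROM movies WHERE (genre = 'Drama' OR genre = 'Animation') AND rating > 5.5

Result:
id | genre     | rating
---+-----------+-------
1  | Animation | 5.8   
3  | Drama     | 8.1   
5  | Drama     | 6.1   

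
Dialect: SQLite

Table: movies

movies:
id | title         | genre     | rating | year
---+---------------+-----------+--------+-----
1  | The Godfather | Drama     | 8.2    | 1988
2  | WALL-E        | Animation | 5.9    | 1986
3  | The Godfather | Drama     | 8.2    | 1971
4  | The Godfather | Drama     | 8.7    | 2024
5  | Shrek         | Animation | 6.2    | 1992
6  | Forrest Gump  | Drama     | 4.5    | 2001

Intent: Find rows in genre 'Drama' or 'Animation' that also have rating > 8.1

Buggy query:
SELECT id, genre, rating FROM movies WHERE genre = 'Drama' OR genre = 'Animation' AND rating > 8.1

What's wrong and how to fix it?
Bug: Without parentheses, AND is evaluated before OR, so the rating filter only applies to the 'Animation' branch

Fix: Add parentheses around the OR so the AND applies to both alternatives

Corrected query:
SELECT id, genre, rating FROM movies WHERE (genre = 'Drama' OR genre = 'Animation') AND rating > 8.1

Result:
id | genre | rating
---+-------+-------
1  | Drama | 8.2   
3  | Drama | 8.2   
4  | Drama | 8.7   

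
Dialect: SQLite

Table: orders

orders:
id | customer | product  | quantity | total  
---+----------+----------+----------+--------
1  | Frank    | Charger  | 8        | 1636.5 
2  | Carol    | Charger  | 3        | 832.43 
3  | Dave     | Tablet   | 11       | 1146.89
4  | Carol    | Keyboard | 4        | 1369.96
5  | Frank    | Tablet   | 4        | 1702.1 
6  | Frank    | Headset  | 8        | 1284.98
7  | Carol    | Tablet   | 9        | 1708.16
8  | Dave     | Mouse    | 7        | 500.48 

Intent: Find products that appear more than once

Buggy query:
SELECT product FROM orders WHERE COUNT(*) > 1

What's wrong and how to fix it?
Bug: WHERE can't reference COUNT(*); aggregates are computed after WHERE

Fix: GROUP BY product, then filter groups with HAVING COUNT(*) > 1

Corrected query:
SELECT product FROM orders GROUP BY product HAVING COUNT(*) > 1

Result:
product
-------
Charger
Tablet 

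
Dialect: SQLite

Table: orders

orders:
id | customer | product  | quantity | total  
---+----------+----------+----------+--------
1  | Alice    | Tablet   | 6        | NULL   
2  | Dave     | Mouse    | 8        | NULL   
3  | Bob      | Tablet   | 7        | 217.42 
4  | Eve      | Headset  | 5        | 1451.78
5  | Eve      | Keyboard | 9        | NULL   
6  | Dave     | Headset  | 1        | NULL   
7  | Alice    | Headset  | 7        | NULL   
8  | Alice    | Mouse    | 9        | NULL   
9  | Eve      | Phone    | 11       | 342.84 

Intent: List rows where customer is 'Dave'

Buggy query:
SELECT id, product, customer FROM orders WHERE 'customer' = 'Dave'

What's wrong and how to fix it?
Bug: 'customer' in single quotes is a string literal, not the column; the comparison is literal-vs-literal and never true

Fix: Reference the column as customer without single quotes

Corrected query:
SELECT id, product, customer FROM orders WHERE customer = 'Dave'

Result:
id | product | customer
---+---------+---------
2  | Mouse   | Dave    
6  | Headset | Dave    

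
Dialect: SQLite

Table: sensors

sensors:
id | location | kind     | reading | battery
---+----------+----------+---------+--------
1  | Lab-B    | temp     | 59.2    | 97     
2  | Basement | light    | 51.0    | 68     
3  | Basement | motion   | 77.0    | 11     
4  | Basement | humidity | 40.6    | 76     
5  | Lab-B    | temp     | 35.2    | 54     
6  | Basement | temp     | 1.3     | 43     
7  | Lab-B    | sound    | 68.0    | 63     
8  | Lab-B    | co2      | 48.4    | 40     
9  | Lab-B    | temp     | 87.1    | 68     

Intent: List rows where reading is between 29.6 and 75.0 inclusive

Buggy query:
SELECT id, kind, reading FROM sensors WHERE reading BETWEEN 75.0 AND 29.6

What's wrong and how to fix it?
Bug: The bounds are reversed; BETWEEN a AND b requires a <= b to match anything

Fix: Write BETWEEN 29.6 AND 75.0

Corrected query:
SELECT id, kind, reading FROM sensors WHERE reading BETWEEN 29.6 AND 75.0

Result:
id | kind     | reading
---+----------+--------
1  | temp     | 59.2   
2  | light    | 51     
4  | humidity | 40.6   
5  | temp     | 35.2   
7  | sound    | 68     
8  | co2      | 48.4   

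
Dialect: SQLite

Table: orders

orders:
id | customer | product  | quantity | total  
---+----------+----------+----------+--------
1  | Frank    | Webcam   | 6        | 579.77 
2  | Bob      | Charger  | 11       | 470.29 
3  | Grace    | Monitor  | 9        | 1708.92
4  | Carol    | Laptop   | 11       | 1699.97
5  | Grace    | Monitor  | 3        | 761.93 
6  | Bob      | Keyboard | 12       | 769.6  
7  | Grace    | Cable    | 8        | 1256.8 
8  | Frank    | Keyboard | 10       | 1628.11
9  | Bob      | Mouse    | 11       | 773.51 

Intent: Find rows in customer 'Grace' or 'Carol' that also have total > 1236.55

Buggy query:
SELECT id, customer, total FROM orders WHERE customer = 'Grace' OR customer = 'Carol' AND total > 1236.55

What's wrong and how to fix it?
Bug: AND binds tighter than OR, so this parses as customer = 'Grace' OR (customer = 'Carol' AND total > 1236.55)

Fix: Add parentheses around the OR so the AND applies to both alternatives

Corrected query:
SELECT id, customer, total FROM orders WHERE (customer = 'Grace' OR customer = 'Carol') AND total > 1236.55

Result:
id | customer | total  
---+----------+--------
3  | Grace    | 1708.92
4  | Carol    | 1699.97
7  | Grace    | 1256.8 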